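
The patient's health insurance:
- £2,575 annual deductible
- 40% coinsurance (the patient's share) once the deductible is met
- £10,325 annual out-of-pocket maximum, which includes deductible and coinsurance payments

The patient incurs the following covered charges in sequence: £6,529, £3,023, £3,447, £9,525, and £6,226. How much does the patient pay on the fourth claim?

Claim 1 — £6,529: £2,575 finishes the deductible; £3,954 goes to coinsurance; 40% of £3,954 = £1,581.60. Patient owes £4,156.60 (running OOP £4,156.60).
Claim 2 — £3,023: 40% coinsurance on £3,023 = £1,209.20. Cost to patient: £1,209.20. OOP to date £5,365.80.
Claim 3 — £3,447: deductible met; 40% of £3,447 = £1,378.80. Patient owes £1,378.80 (running OOP £6,744.60).
Claim 4 — £9,525: 40% coinsurance on £9,525 = £3,810. OOP would hit £10,554.60 > £10,325, so the cap limits the patient to £10,325 − £6,744.60 = £3,580.40.

£3,580.40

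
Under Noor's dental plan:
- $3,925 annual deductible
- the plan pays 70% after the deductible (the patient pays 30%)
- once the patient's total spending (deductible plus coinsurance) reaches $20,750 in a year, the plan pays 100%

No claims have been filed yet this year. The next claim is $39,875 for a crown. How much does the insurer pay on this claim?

$25,165

Nothing has been paid toward the $3,925 deductible, so the first $3,925 of this charge is applied there.
That leaves $39,875 − $3,925 = $35,950 for coinsurance.
Patient's 30% share of $35,950 is $10,785.
Patient responsibility before any cap: $3,925 + $10,785 = $14,710.
Cumulative spending $0 + $14,710 = $14,710 stays under the $20,750 maximum.
The insurer covers the remainder: $39,875 − $14,710 = $25,165.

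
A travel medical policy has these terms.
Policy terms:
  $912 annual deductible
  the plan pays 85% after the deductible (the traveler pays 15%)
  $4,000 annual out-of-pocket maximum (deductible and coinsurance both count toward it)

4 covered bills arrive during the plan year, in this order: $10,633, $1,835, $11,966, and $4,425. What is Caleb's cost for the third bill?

$1,354.60

Bill 1, $10,633: deductible takes $912, $9,721 remains; traveler's 15% is $1,458.15. Traveler pays $2,370.15; OOP now $2,370.15.
Bill 2, $1,835: deductible already satisfied, so traveler's share is 15% × $1,835 = $275.25. Traveler pays $275.25; OOP now $2,645.40.
Bill 3, $11,966: deductible already satisfied, so traveler's share is 15% × $11,966 = $1,794.90. That would push OOP to $4,440.30, over the $4,000 cap, so traveler pays $4,000 − $2,645.40 = $1,354.60.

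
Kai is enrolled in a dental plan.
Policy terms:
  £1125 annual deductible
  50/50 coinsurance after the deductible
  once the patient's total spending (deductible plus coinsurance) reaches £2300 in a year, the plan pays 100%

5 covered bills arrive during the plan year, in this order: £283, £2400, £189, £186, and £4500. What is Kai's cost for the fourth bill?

Claim 1 (£283): entire amount goes to the deductible. Patient owes £283 (running OOP £283).
Claim 2 (£2400): £842 finishes the deductible; £1558 goes to coinsurance; 50% of £1558 = £779. Patient owes £1621 (running OOP £1904).
Claim 3 (£189): deductible met; 50% of £189 = £94.50. Patient pays £94.50; OOP now £1998.50.
Claim 4 (£186): deductible already satisfied, so patient's share is 50% × £186 = £93. Patient pays £93; OOP now £2091.50.

£93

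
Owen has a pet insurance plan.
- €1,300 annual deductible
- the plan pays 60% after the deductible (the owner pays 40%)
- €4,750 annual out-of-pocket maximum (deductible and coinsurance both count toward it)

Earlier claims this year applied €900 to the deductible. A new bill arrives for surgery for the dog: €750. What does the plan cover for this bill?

€900 of the €1,300 deductible is already met, leaving €400.
The remaining €350 (= €750 − €400) moves to coinsurance.
Coinsurance: €350 × 40% = €140.
So the owner owes €400 + €140 = €540 before any cap.
Year-to-date out-of-pocket becomes €900 + €540 = €1,440, still under the €4,750 maximum, so no cap applies.
The insurer covers the remainder: €750 − €540 = €210.

€210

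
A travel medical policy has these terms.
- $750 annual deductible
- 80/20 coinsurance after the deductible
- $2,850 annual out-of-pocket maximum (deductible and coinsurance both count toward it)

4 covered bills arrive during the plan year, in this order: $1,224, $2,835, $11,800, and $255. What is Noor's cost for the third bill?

Bill 1, $1,224: $750 to deductible, leaving $474; traveler's 20% is $94.80. Traveler owes $844.80 (running OOP $844.80).
Bill 2, $2,835: 20% coinsurance on $2,835 = $567. Traveler owes $567 (running OOP $1,411.80).
Bill 3, $11,800: 20% coinsurance on $11,800 = $2,360. That would push OOP to $3,771.80, over the $2,850 cap, so traveler pays $2,850 − $1,411.80 = $1,438.20.

$1,438.20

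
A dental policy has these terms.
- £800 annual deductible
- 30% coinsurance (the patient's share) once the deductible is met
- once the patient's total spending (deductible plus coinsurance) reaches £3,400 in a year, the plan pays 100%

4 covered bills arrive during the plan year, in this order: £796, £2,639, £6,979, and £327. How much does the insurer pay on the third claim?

£5,169.50

Claim 1 (£796): fully absorbed by the deductible. Patient pays £796; OOP now £796. Plan pays £796 − £796 = £0.
Claim 2 (£2,639): £4 to deductible, leaving £2,635; 30% of £2,635 = £790.50. Patient owes £794.50 (running OOP £1,590.50). Plan pays £2,639 − £794.50 = £1,844.50.
Claim 3 (£6,979): 30% coinsurance on £6,979 = £2,093.70. OOP would hit £3,684.20 > £3,400, so the cap limits the patient to £3,400 − £1,590.50 = £1,809.50. Insurer: £6,979 − £1,809.50 = £5,169.50.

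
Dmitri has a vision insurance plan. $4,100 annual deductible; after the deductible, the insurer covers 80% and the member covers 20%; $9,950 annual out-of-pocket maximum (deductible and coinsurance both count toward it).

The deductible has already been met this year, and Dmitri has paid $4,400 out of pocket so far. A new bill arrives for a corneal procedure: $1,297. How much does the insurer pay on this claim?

$1,037.60

With the deductible met, the entire $1,297 is subject to coinsurance.
Coinsurance: $1,297 × 20% = $259.40.
Cumulative spending $4,400 + $259.40 = $4,659.40 stays under the $9,950 maximum.
The insurer covers the remainder: $1,297 − $259.40 = $1,037.60.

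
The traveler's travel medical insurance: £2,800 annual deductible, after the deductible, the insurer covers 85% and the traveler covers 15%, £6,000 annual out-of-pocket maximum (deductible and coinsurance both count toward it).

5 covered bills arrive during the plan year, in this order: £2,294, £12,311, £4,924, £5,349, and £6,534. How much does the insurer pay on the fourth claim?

£4,658.35

Claim 1 — £2,294: all of it applies to the deductible. Traveler pays £2,294; OOP now £2,294. Insurer: £2,294 − £2,294 = £0.
Claim 2 — £12,311: £506 finishes the deductible; £11,805 goes to coinsurance; traveler's 15% is £1,770.75. Traveler owes £2,276.75 (running OOP £4,570.75). Plan pays £12,311 − £2,276.75 = £10,034.25.
Claim 3 — £4,924: 15% coinsurance on £4,924 = £738.60. Traveler pays £738.60; OOP now £5,309.35. Plan pays £4,924 − £738.60 = £4,185.40.
Claim 4 — £5,349: 15% coinsurance on £5,349 = £802.35. OOP would hit £6,111.70 > £6,000, so the cap limits the traveler to £6,000 − £5,309.35 = £690.65. Insurer: £5,349 − £690.65 = £4,658.35.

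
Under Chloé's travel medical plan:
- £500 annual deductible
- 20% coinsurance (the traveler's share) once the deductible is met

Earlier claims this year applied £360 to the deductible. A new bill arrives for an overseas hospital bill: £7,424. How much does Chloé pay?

£1,596.80

Remaining deductible: £500 − £360 = £140.
That leaves £7,424 − £140 = £7,284 for coinsurance.
20% of £7,284 = £1,456.80 falls to the traveler.
That puts the traveler's cost at £140 + £1,456.80 = £1,596.80.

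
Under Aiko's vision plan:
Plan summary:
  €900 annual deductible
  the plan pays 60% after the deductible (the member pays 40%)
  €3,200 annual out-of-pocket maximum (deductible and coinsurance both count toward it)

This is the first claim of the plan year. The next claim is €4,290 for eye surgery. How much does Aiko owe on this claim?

The full €900 deductible is still open; €900 of this bill applies to it.
That leaves €4,290 − €900 = €3,390 for coinsurance.
Member's 40% share of €3,390 is €1,356.
Member responsibility before any cap: €900 + €1,356 = €2,256.
Total out-of-pocket so far would be €0 + €2,256 = €2,256, below the €3,200 cap — no reduction.

€2,256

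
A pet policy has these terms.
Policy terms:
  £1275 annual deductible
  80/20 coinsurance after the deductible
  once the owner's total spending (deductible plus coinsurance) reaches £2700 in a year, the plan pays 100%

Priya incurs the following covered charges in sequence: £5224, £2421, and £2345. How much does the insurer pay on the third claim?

Bill 1, £5224: deductible takes £1275, £3949 remains; 20% of £3949 = £789.80. Owner owes £2064.80 (running OOP £2064.80). Plan pays £5224 − £2064.80 = £3159.20.
Bill 2, £2421: deductible met; 20% of £2421 = £484.20. Owner pays £484.20; OOP now £2549. Insurer: £2421 − £484.20 = £1936.80.
Bill 3, £2345: deductible met; 20% of £2345 = £469. Adding that to £2549 gives £3018, past the £2700 cap; owner pays only £2700 − £2549 = £151. Plan pays £2345 − £151 = £2194.

£2194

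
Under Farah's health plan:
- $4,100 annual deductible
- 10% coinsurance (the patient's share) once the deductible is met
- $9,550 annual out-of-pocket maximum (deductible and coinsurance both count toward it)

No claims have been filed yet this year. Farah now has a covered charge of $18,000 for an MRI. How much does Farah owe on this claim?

Nothing has been paid toward the $4,100 deductible, so the first $4,100 of this charge is applied there.
After the $4,100 deductible portion, $18,000 − $4,100 = $13,900 is subject to coinsurance.
Patient's 10% share of $13,900 is $1,390.
That puts the patient's cost at $4,100 + $1,390 = $5,490 before any cap.
Total out-of-pocket so far would be $0 + $5,490 = $5,490, below the $9,550 cap — no reduction.

$5,490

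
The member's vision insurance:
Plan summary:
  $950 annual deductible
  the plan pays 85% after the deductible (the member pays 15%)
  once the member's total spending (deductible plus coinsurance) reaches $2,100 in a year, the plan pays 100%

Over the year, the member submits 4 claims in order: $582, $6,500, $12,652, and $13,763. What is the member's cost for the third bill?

Claim 1 — $582: entire amount goes to the deductible. Member owes $582 (running OOP $582).
Claim 2 — $6,500: $368 to deductible, leaving $6,132; coinsurance $6,132 × 15% = $919.80. Member owes $1,287.80 (running OOP $1,869.80).
Claim 3 — $12,652: deductible met; 15% of $12,652 = $1,897.80. OOP would hit $3,767.60 > $2,100, so the cap limits the member to $2,100 − $1,869.80 = $230.20.

$230.20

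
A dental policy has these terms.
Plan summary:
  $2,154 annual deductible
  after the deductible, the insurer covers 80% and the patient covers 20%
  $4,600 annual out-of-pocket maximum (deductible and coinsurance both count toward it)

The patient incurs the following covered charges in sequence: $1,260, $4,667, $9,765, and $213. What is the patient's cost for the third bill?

$1,691.40

Bill 1, $1,260: entire amount goes to the deductible. Patient owes $1,260 (running OOP $1,260).
Bill 2, $4,667: deductible takes $894, $3,773 remains; patient's 20% is $754.60. Patient pays $1,648.60; OOP now $2,908.60.
Bill 3, $9,765: deductible met; 20% of $9,765 = $1,953. Adding that to $2,908.60 gives $4,861.60, past the $4,600 cap; patient pays only $4,600 − $2,908.60 = $1,691.40.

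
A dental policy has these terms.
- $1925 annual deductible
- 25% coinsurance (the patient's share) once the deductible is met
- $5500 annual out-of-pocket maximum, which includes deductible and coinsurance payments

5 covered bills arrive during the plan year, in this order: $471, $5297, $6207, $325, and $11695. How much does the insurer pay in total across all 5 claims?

Bill 1, $471: fully absorbed by the deductible. Patient owes $471 (running OOP $471). Insurer: $471 − $471 = $0.
Bill 2, $5297: $1454 to deductible, leaving $3843; 25% of $3843 = $960.75. Patient pays $2414.75; OOP now $2885.75. Insurer: $5297 − $2414.75 = $2882.25.
Bill 3, $6207: 25% coinsurance on $6207 = $1551.75. Patient pays $1551.75; OOP now $4437.50. Insurer: $6207 − $1551.75 = $4655.25.
Bill 4, $325: 25% coinsurance on $325 = $81.25. Cost to patient: $81.25. OOP to date $4518.75. Insurer: $325 − $81.25 = $243.75.
Bill 5, $11695: 25% coinsurance on $11695 = $2923.75. OOP would hit $7442.50 > $5500, so the cap limits the patient to $5500 − $4518.75 = $981.25. Plan pays $11695 − $981.25 = $10713.75.
Insurer total: $0 + $2882.25 + $4655.25 + $243.75 + $10713.75 = $18495.

$18495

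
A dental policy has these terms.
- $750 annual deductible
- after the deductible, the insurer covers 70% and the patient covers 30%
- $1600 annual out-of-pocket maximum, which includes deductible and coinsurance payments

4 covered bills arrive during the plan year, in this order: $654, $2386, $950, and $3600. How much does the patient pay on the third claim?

$163

#1 ($654): fully absorbed by the deductible. Patient owes $654 (running OOP $654).
#2 ($2386): deductible takes $96, $2290 remains; coinsurance $2290 × 30% = $687. Patient owes $783 (running OOP $1437).
#3 ($950): deductible already satisfied, so patient's share is 30% × $950 = $285. OOP would hit $1722 > $1600, so the cap limits the patient to $1600 − $1437 = $163.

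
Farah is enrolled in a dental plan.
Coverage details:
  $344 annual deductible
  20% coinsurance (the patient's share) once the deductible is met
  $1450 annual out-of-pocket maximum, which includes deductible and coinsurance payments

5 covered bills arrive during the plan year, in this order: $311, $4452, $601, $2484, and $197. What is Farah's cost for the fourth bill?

$102

Claim 1 ($311): entire amount goes to the deductible. Cost to patient: $311. OOP to date $311.
Claim 2 ($4452): $33 finishes the deductible; $4419 goes to coinsurance; coinsurance $4419 × 20% = $883.80. Cost to patient: $916.80. OOP to date $1227.80.
Claim 3 ($601): deductible met; 20% of $601 = $120.20. Patient owes $120.20 (running OOP $1348).
Claim 4 ($2484): 20% coinsurance on $2484 = $496.80. OOP would hit $1844.80 > $1450, so the cap limits the patient to $1450 − $1348 = $102.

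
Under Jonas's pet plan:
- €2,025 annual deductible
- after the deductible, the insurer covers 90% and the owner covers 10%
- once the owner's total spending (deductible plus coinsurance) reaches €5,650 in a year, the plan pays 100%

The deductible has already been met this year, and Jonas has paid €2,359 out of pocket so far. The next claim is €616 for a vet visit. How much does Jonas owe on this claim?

€61.60

With the deductible met, the entire €616 is subject to coinsurance.
Coinsurance: €616 × 10% = €61.60.
Year-to-date out-of-pocket becomes €2,359 + €61.60 = €2,420.60, still under the €5,650 maximum, so no cap applies.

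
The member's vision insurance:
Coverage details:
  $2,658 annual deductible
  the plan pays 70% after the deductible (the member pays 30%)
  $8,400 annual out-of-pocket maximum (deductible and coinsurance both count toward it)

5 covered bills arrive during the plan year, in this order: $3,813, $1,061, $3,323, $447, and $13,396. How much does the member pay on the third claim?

Claim 1 — $3,813: deductible takes $2,658, $1,155 remains; coinsurance $1,155 × 30% = $346.50. Member pays $3,004.50; OOP now $3,004.50.
Claim 2 — $1,061: 30% coinsurance on $1,061 = $318.30. Cost to member: $318.30. OOP to date $3,322.80.
Claim 3 — $3,323: deductible met; 30% of $3,323 = $996.90. Member owes $996.90 (running OOP $4,319.70).

$996.90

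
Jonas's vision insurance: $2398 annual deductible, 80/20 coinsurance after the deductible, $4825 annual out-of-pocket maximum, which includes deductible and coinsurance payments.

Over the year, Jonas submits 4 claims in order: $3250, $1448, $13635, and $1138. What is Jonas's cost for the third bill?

#1 ($3250): $2398 to deductible, leaving $852; member's 20% is $170.40. Member owes $2568.40 (running OOP $2568.40).
#2 ($1448): deductible met; 20% of $1448 = $289.60. Cost to member: $289.60. OOP to date $2858.
#3 ($13635): deductible already satisfied, so member's share is 20% × $13635 = $2727. OOP would hit $5585 > $4825, so the cap limits the member to $4825 − $2858 = $1967.

$1967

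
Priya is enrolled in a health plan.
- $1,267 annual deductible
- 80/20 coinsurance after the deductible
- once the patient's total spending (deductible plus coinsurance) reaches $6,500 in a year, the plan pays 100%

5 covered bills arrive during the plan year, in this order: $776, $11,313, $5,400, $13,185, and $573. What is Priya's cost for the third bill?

Claim 1 ($776): fully absorbed by the deductible. Patient pays $776; OOP now $776.
Claim 2 ($11,313): $491 finishes the deductible; $10,822 goes to coinsurance; coinsurance $10,822 × 20% = $2,164.40. Patient owes $2,655.40 (running OOP $3,431.40).
Claim 3 ($5,400): 20% coinsurance on $5,400 = $1,080. Cost to patient: $1,080. OOP to date $4,511.40.

$1,080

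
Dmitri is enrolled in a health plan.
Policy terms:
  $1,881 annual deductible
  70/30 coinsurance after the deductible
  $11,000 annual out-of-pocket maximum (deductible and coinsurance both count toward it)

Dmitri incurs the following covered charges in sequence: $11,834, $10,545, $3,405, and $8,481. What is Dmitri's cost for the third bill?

$1,021.50

#1 ($11,834): $1,881 to deductible, leaving $9,953; coinsurance $9,953 × 30% = $2,985.90. Patient owes $4,866.90 (running OOP $4,866.90).
#2 ($10,545): deductible already satisfied, so patient's share is 30% × $10,545 = $3,163.50. Patient pays $3,163.50; OOP now $8,030.40.
#3 ($3,405): deductible already satisfied, so patient's share is 30% × $3,405 = $1,021.50. Patient owes $1,021.50 (running OOP $9,051.90).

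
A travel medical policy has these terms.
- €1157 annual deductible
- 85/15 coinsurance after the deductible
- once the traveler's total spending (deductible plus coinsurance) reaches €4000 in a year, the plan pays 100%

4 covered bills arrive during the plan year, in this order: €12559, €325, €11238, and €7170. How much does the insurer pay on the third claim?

Claim 1 — €12559: deductible takes €1157, €11402 remains; 15% of €11402 = €1710.30. Traveler owes €2867.30 (running OOP €2867.30). Insurer: €12559 − €2867.30 = €9691.70.
Claim 2 — €325: 15% coinsurance on €325 = €48.75. Cost to traveler: €48.75. OOP to date €2916.05. Plan pays €325 − €48.75 = €276.25.
Claim 3 — €11238: deductible already satisfied, so traveler's share is 15% × €11238 = €1685.70. OOP would hit €4601.75 > €4000, so the cap limits the traveler to €4000 − €2916.05 = €1083.95. Plan pays €11238 − €1083.95 = €10154.05.

€10154.05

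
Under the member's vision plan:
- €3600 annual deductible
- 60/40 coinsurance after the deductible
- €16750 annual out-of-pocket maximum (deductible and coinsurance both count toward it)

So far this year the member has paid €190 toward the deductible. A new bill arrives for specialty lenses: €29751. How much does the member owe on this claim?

Remaining deductible: €3600 − €190 = €3410.
The remaining €26341 (= €29751 − €3410) moves to coinsurance.
Member's 40% share of €26341 is €10536.40.
So the member owes €3410 + €10536.40 = €13946.40 before any cap.
Total out-of-pocket so far would be €190 + €13946.40 = €14136.40, below the €16750 cap — no reduction.

€13946.40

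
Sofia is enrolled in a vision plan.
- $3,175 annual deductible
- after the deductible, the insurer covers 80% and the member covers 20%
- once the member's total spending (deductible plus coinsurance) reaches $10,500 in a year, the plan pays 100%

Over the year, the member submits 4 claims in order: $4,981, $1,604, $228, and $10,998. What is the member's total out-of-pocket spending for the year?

#1 ($4,981): $3,175 finishes the deductible; $1,806 goes to coinsurance; member's 20% is $361.20. Member owes $3,536.20 (running OOP $3,536.20).
#2 ($1,604): 20% coinsurance on $1,604 = $320.80. Member owes $320.80 (running OOP $3,857).
#3 ($228): deductible already satisfied, so member's share is 20% × $228 = $45.60. Cost to member: $45.60. OOP to date $3,902.60.
#4 ($10,998): deductible met; 20% of $10,998 = $2,199.60. Member owes $2,199.60 (running OOP $6,102.20).
Total paid by the member: $3,536.20 + $320.80 + $45.60 + $2,199.60 = $6,102.20.

$6,102.20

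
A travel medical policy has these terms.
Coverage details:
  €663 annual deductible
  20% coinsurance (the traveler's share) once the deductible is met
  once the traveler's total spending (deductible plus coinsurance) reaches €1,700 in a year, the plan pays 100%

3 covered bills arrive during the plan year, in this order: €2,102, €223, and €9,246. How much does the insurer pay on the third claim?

€8,541.40

#1 (€2,102): €663 to deductible, leaving €1,439; coinsurance €1,439 × 20% = €287.80. Traveler owes €950.80 (running OOP €950.80). Plan pays €2,102 − €950.80 = €1,151.20.
#2 (€223): 20% coinsurance on €223 = €44.60. Traveler pays €44.60; OOP now €995.40. Plan pays €223 − €44.60 = €178.40.
#3 (€9,246): 20% coinsurance on €9,246 = €1,849.20. Adding that to €995.40 gives €2,844.60, past the €1,700 cap; traveler pays only €1,700 − €995.40 = €704.60. Insurer: €9,246 − €704.60 = €8,541.40.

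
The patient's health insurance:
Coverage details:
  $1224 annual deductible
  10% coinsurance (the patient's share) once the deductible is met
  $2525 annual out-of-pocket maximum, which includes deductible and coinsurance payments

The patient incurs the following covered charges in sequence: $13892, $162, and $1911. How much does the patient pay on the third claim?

Claim 1 ($13892): deductible takes $1224, $12668 remains; 10% of $12668 = $1266.80. Patient pays $2490.80; OOP now $2490.80.
Claim 2 ($162): 10% coinsurance on $162 = $16.20. Patient pays $16.20; OOP now $2507.
Claim 3 ($1911): 10% coinsurance on $1911 = $191.10. Adding that to $2507 gives $2698.10, past the $2525 cap; patient pays only $2525 − $2507 = $18.

$18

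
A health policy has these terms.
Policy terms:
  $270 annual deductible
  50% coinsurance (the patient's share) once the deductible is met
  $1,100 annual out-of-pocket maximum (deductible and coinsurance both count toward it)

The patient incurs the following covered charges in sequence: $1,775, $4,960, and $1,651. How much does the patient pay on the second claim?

$77.50

Claim 1 — $1,775: $270 finishes the deductible; $1,505 goes to coinsurance; coinsurance $1,505 × 50% = $752.50. Cost to patient: $1,022.50. OOP to date $1,022.50.
Claim 2 — $4,960: deductible already satisfied, so patient's share is 50% × $4,960 = $2,480. Adding that to $1,022.50 gives $3,502.50, past the $1,100 cap; patient pays only $1,100 − $1,022.50 = $77.50.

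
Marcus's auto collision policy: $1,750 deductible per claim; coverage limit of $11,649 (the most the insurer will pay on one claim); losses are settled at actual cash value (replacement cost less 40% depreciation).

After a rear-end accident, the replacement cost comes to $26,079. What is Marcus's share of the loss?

Depreciate 40%: the covered value is $26,079 × 0.6 = $15,647.40.
Subtract the deductible: $15,647.40 − $1,750 = $13,897.40.
$13,897.40 exceeds the $11,649 limit, so the insurer pays the limit: $11,649.
Out of pocket: $26,079 − $11,649 = $14,430.

$14,430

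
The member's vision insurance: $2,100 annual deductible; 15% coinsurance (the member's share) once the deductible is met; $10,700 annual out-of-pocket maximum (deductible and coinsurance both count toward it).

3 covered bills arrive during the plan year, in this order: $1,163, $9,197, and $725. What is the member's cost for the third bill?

#1 ($1,163): entire amount goes to the deductible. Member owes $1,163 (running OOP $1,163).
#2 ($9,197): deductible takes $937, $8,260 remains; coinsurance $8,260 × 15% = $1,239. Member owes $2,176 (running OOP $3,339).
#3 ($725): deductible met; 15% of $725 = $108.75. Member owes $108.75 (running OOP $3,447.75).

$108.75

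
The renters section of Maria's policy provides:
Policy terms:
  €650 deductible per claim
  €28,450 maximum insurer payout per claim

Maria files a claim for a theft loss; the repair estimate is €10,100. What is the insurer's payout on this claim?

€9,450

Less the €650 deductible: €10,100 − €650 = €9,450.
€9,450 ≤ €28,450, so the limit doesn't bind; insurer pays €9,450.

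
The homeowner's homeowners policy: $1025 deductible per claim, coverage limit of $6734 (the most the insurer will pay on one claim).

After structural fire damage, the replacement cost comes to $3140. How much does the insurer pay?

$2115

Subtract the deductible: $3140 − $1025 = $2115.
$2115 ≤ $6734, so the limit doesn't bind; insurer pays $2115.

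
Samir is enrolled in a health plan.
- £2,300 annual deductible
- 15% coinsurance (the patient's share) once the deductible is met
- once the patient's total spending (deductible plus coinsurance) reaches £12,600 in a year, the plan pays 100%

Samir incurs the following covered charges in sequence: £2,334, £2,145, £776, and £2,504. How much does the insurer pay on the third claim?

#1 (£2,334): deductible takes £2,300, £34 remains; 15% of £34 = £5.10. Patient pays £2,305.10; OOP now £2,305.10. Plan pays £2,334 − £2,305.10 = £28.90.
#2 (£2,145): deductible met; 15% of £2,145 = £321.75. Patient owes £321.75 (running OOP £2,626.85). Insurer: £2,145 − £321.75 = £1,823.25.
#3 (£776): deductible met; 15% of £776 = £116.40. Cost to patient: £116.40. OOP to date £2,743.25. Insurer: £776 − £116.40 = £659.60.

£659.60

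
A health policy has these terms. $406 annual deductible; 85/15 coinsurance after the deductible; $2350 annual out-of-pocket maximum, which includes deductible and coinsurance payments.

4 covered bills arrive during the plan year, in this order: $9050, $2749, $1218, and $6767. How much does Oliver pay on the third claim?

Claim 1 ($9050): $406 to deductible, leaving $8644; 15% of $8644 = $1296.60. Cost to patient: $1702.60. OOP to date $1702.60.
Claim 2 ($2749): 15% coinsurance on $2749 = $412.35. Patient owes $412.35 (running OOP $2114.95).
Claim 3 ($1218): deductible already satisfied, so patient's share is 15% × $1218 = $182.70. Cost to patient: $182.70. OOP to date $2297.65.

$182.70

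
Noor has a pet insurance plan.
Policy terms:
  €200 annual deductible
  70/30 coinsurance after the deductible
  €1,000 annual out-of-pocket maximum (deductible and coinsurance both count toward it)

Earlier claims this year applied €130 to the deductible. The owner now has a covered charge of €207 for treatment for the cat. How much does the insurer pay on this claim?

€130 of the €200 deductible is already met, leaving €70.
That leaves €207 − €70 = €137 for coinsurance.
Owner's 30% share of €137 is €41.10.
So the owner owes €70 + €41.10 = €111.10 before any cap.
Year-to-date out-of-pocket becomes €130 + €111.10 = €241.10, still under the €1,000 maximum, so no cap applies.
The plan picks up €207 − €111.10 = €95.90.

€95.90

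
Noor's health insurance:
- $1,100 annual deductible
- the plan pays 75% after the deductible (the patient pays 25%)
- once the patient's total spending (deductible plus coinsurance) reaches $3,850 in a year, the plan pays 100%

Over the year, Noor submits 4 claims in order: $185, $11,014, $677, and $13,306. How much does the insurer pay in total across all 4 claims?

$21,332

Claim 1 — $185: fully absorbed by the deductible. Cost to patient: $185. OOP to date $185. Insurer: $185 − $185 = $0.
Claim 2 — $11,014: $915 to deductible, leaving $10,099; coinsurance $10,099 × 25% = $2,524.75. Cost to patient: $3,439.75. OOP to date $3,624.75. Plan pays $11,014 − $3,439.75 = $7,574.25.
Claim 3 — $677: 25% coinsurance on $677 = $169.25. Patient owes $169.25 (running OOP $3,794). Insurer: $677 − $169.25 = $507.75.
Claim 4 — $13,306: 25% coinsurance on $13,306 = $3,326.50. That would push OOP to $7,120.50, over the $3,850 cap, so patient pays $3,850 − $3,794 = $56. Insurer: $13,306 − $56 = $13,250.
Insurer total = bills − patient's total = $25,182 − $3,850 = $21,332.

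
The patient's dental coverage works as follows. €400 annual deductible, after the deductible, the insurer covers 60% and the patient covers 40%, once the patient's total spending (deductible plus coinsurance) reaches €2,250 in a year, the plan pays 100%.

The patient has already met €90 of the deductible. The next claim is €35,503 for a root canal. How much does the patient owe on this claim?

Deductible still to meet: €400 − €90 = €310.
The remaining €35,193 (= €35,503 − €310) moves to coinsurance.
Patient's 40% share of €35,193 is €14,077.20.
That puts the patient's cost at €310 + €14,077.20 = €14,387.20 before any cap.
Year-to-date out-of-pocket would reach €90 + €14,387.20 = €14,477.20, above the €2,250 maximum, so the patient pays only €2,250 − €90 = €2,160.

€2,160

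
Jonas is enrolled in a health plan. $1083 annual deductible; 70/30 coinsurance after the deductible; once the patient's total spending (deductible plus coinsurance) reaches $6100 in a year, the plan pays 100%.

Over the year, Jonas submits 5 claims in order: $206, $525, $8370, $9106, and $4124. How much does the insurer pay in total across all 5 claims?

$16231

Claim 1 ($206): fully absorbed by the deductible. Patient pays $206; OOP now $206. Insurer: $206 − $206 = $0.
Claim 2 ($525): fully absorbed by the deductible. Patient owes $525 (running OOP $731). Plan pays $525 − $525 = $0.
Claim 3 ($8370): $352 to deductible, leaving $8018; 30% of $8018 = $2405.40. Cost to patient: $2757.40. OOP to date $3488.40. Plan pays $8370 − $2757.40 = $5612.60.
Claim 4 ($9106): deductible met; 30% of $9106 = $2731.80. That would push OOP to $6220.20, over the $6100 cap, so patient pays $6100 − $3488.40 = $2611.60. Plan pays $9106 − $2611.60 = $6494.40.
Claim 5 ($4124): deductible met; 30% of $4124 = $1237.20. Adding that to $6100 gives $7337.20, past the $6100 cap; patient pays only $6100 − $6100 = $0. Plan pays $4124 − $0 = $4124.
Insurer total = bills − patient's total = $22331 − $6100 = $16231.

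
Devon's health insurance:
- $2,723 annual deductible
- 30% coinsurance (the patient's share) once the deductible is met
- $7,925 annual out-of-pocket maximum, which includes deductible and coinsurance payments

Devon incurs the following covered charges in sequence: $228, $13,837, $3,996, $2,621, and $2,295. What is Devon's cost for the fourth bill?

Claim 1 — $228: all of it applies to the deductible. Patient pays $228; OOP now $228.
Claim 2 — $13,837: $2,495 finishes the deductible; $11,342 goes to coinsurance; 30% of $11,342 = $3,402.60. Cost to patient: $5,897.60. OOP to date $6,125.60.
Claim 3 — $3,996: 30% coinsurance on $3,996 = $1,198.80. Patient owes $1,198.80 (running OOP $7,324.40).
Claim 4 — $2,621: deductible already satisfied, so patient's share is 30% × $2,621 = $786.30. That would push OOP to $8,110.70, over the $7,925 cap, so patient pays $7,925 − $7,324.40 = $600.60.

$600.60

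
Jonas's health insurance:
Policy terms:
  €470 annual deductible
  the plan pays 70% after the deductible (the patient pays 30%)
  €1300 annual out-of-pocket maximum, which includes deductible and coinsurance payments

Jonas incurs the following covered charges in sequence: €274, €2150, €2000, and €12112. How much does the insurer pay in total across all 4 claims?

€15236

Bill 1, €274: all of it applies to the deductible. Cost to patient: €274. OOP to date €274. Plan pays €274 − €274 = €0.
Bill 2, €2150: €196 to deductible, leaving €1954; 30% of €1954 = €586.20. Patient pays €782.20; OOP now €1056.20. Insurer: €2150 − €782.20 = €1367.80.
Bill 3, €2000: deductible already satisfied, so patient's share is 30% × €2000 = €600. OOP would hit €1656.20 > €1300, so the cap limits the patient to €1300 − €1056.20 = €243.80. Insurer: €2000 − €243.80 = €1756.20.
Bill 4, €12112: 30% coinsurance on €12112 = €3633.60. That would push OOP to €4933.60, over the €1300 cap, so patient pays €1300 − €1300 = €0. Plan pays €12112 − €0 = €12112.
Insurer total: €0 + €1367.80 + €1756.20 + €12112 = €15236.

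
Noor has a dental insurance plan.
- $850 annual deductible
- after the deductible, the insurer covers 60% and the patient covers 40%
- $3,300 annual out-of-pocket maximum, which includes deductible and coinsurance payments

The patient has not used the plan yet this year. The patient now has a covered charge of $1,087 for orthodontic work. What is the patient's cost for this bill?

$944.80

The full $850 deductible is still open; $850 of this bill applies to it.
After the $850 deductible portion, $1,087 − $850 = $237 is subject to coinsurance.
40% of $237 = $94.80 falls to the patient.
So the patient owes $850 + $94.80 = $944.80 before any cap.
Year-to-date out-of-pocket becomes $0 + $944.80 = $944.80, still under the $3,300 maximum, so no cap applies.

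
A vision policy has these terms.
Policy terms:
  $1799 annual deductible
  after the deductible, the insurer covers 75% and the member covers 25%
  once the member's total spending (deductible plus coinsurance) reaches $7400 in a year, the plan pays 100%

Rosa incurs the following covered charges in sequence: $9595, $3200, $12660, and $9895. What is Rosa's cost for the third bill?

Bill 1, $9595: deductible takes $1799, $7796 remains; 25% of $7796 = $1949. Cost to member: $3748. OOP to date $3748.
Bill 2, $3200: 25% coinsurance on $3200 = $800. Member owes $800 (running OOP $4548).
Bill 3, $12660: deductible met; 25% of $12660 = $3165. Adding that to $4548 gives $7713, past the $7400 cap; member pays only $7400 − $4548 = $2852.

$2852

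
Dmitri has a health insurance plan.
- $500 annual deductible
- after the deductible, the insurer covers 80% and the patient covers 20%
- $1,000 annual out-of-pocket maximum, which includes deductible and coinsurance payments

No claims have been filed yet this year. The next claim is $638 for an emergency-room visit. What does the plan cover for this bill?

$110.40

Deductible not yet touched, so the first $500 of the bill goes to the deductible.
That leaves $638 − $500 = $138 for coinsurance.
Patient's 20% share of $138 is $27.60.
That puts the patient's cost at $500 + $27.60 = $527.60 before any cap.
Total out-of-pocket so far would be $0 + $527.60 = $527.60, below the $1,000 cap — no reduction.
The insurer covers the remainder: $638 − $527.60 = $110.40.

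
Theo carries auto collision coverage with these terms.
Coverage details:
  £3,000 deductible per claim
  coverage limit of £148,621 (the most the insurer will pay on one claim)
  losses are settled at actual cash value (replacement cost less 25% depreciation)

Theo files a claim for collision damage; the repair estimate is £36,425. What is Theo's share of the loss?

Actual cash value after 25% depreciation: £36,425 × 75% = £27,318.75.
After the deductible, £27,318.75 − £3,000 = £24,318.75 remains.
£24,318.75 ≤ £148,621, so the limit doesn't bind; insurer pays £24,318.75.
The driver bears the rest of the original loss: £36,425 − £24,318.75 = £12,106.25.

£12,106.25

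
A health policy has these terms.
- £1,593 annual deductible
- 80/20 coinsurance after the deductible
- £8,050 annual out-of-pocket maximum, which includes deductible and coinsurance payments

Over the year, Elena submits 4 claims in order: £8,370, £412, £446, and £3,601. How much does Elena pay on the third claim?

£89.20

#1 (£8,370): deductible takes £1,593, £6,777 remains; 20% of £6,777 = £1,355.40. Cost to patient: £2,948.40. OOP to date £2,948.40.
#2 (£412): deductible already satisfied, so patient's share is 20% × £412 = £82.40. Cost to patient: £82.40. OOP to date £3,030.80.
#3 (£446): 20% coinsurance on £446 = £89.20. Patient owes £89.20 (running OOP £3,120).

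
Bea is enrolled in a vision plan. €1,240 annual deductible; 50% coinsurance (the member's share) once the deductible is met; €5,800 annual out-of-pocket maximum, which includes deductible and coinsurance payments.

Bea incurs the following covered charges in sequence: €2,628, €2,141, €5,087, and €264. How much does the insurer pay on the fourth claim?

€132

Claim 1 (€2,628): €1,240 to deductible, leaving €1,388; member's 50% is €694. Cost to member: €1,934. OOP to date €1,934. Plan pays €2,628 − €1,934 = €694.
Claim 2 (€2,141): 50% coinsurance on €2,141 = €1,070.50. Member pays €1,070.50; OOP now €3,004.50. Plan pays €2,141 − €1,070.50 = €1,070.50.
Claim 3 (€5,087): 50% coinsurance on €5,087 = €2,543.50. Member pays €2,543.50; OOP now €5,548. Insurer: €5,087 − €2,543.50 = €2,543.50.
Claim 4 (€264): deductible already satisfied, so member's share is 50% × €264 = €132. Cost to member: €132. OOP to date €5,680. Insurer: €264 − €132 = €132.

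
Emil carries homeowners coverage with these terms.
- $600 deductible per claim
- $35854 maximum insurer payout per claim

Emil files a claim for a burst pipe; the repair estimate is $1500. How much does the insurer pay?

Less the $600 deductible: $1500 − $600 = $900.
That's under the $35854 cap, so the insurer reimburses the full $900.

$900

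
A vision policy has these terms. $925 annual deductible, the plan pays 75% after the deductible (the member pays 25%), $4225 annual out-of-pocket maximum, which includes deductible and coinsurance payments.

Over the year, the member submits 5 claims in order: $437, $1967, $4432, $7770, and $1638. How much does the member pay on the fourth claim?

$1822.25

Bill 1, $437: entire amount goes to the deductible. Member pays $437; OOP now $437.
Bill 2, $1967: $488 to deductible, leaving $1479; 25% of $1479 = $369.75. Cost to member: $857.75. OOP to date $1294.75.
Bill 3, $4432: deductible met; 25% of $4432 = $1108. Member owes $1108 (running OOP $2402.75).
Bill 4, $7770: deductible already satisfied, so member's share is 25% × $7770 = $1942.50. That would push OOP to $4345.25, over the $4225 cap, so member pays $4225 − $2402.75 = $1822.25.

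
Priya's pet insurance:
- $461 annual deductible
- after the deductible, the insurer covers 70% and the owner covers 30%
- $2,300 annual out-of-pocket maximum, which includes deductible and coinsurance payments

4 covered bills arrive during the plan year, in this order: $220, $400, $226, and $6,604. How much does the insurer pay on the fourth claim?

Bill 1, $220: fully absorbed by the deductible. Owner owes $220 (running OOP $220). Plan pays $220 − $220 = $0.
Bill 2, $400: deductible takes $241, $159 remains; coinsurance $159 × 30% = $47.70. Cost to owner: $288.70. OOP to date $508.70. Insurer: $400 − $288.70 = $111.30.
Bill 3, $226: deductible already satisfied, so owner's share is 30% × $226 = $67.80. Owner pays $67.80; OOP now $576.50. Plan pays $226 − $67.80 = $158.20.
Bill 4, $6,604: deductible already satisfied, so owner's share is 30% × $6,604 = $1,981.20. OOP would hit $2,557.70 > $2,300, so the cap limits the owner to $2,300 − $576.50 = $1,723.50. Plan pays $6,604 − $1,723.50 = $4,880.50.

$4,880.50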